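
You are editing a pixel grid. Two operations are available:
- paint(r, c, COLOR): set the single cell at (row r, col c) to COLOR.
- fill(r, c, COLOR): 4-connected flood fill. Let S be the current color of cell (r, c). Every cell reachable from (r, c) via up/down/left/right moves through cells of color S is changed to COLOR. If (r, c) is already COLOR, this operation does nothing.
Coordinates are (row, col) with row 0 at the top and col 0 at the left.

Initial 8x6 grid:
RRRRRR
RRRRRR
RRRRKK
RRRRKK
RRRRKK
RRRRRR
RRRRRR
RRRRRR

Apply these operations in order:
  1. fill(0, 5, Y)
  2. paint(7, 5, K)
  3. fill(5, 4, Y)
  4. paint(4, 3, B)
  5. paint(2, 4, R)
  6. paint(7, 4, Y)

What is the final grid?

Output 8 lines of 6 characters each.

After op 1 fill(0,5,Y) [42 cells changed]:
YYYYYY
YYYYYY
YYYYKK
YYYYKK
YYYYKK
YYYYYY
YYYYYY
YYYYYY
After op 2 paint(7,5,K):
YYYYYY
YYYYYY
YYYYKK
YYYYKK
YYYYKK
YYYYYY
YYYYYY
YYYYYK
After op 3 fill(5,4,Y) [0 cells changed]:
YYYYYY
YYYYYY
YYYYKK
YYYYKK
YYYYKK
YYYYYY
YYYYYY
YYYYYK
After op 4 paint(4,3,B):
YYYYYY
YYYYYY
YYYYKK
YYYYKK
YYYBKK
YYYYYY
YYYYYY
YYYYYK
After op 5 paint(2,4,R):
YYYYYY
YYYYYY
YYYYRK
YYYYKK
YYYBKK
YYYYYY
YYYYYY
YYYYYK
After op 6 paint(7,4,Y):
YYYYYY
YYYYYY
YYYYRK
YYYYKK
YYYBKK
YYYYYY
YYYYYY
YYYYYK

Answer: YYYYYY
YYYYYY
YYYYRK
YYYYKK
YYYBKK
YYYYYY
YYYYYY
YYYYYK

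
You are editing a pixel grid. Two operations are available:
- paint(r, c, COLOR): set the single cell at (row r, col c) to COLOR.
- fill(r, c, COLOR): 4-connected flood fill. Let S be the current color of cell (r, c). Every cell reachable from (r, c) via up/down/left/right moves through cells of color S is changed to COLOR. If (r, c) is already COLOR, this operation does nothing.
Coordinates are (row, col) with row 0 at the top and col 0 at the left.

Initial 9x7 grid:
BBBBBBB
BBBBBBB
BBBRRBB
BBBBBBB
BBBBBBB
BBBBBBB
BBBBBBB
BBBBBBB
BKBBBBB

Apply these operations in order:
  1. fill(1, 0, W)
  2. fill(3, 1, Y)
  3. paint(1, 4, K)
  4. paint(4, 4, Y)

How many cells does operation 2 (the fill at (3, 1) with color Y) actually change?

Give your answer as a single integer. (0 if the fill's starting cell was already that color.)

Answer: 60

Derivation:
After op 1 fill(1,0,W) [60 cells changed]:
WWWWWWW
WWWWWWW
WWWRRWW
WWWWWWW
WWWWWWW
WWWWWWW
WWWWWWW
WWWWWWW
WKWWWWW
After op 2 fill(3,1,Y) [60 cells changed]:
YYYYYYY
YYYYYYY
YYYRRYY
YYYYYYY
YYYYYYY
YYYYYYY
YYYYYYY
YYYYYYY
YKYYYYY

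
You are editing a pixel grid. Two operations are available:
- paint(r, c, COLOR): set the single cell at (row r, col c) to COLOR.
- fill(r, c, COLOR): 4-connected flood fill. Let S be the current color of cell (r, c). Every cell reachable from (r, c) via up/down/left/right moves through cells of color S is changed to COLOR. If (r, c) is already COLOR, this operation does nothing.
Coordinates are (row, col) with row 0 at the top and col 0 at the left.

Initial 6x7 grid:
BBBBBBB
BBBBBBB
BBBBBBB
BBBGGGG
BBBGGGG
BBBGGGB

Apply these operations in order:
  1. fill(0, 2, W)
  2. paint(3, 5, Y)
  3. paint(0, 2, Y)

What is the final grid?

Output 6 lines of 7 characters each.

After op 1 fill(0,2,W) [30 cells changed]:
WWWWWWW
WWWWWWW
WWWWWWW
WWWGGGG
WWWGGGG
WWWGGGB
After op 2 paint(3,5,Y):
WWWWWWW
WWWWWWW
WWWWWWW
WWWGGYG
WWWGGGG
WWWGGGB
After op 3 paint(0,2,Y):
WWYWWWW
WWWWWWW
WWWWWWW
WWWGGYG
WWWGGGG
WWWGGGB

Answer: WWYWWWW
WWWWWWW
WWWWWWW
WWWGGYG
WWWGGGG
WWWGGGB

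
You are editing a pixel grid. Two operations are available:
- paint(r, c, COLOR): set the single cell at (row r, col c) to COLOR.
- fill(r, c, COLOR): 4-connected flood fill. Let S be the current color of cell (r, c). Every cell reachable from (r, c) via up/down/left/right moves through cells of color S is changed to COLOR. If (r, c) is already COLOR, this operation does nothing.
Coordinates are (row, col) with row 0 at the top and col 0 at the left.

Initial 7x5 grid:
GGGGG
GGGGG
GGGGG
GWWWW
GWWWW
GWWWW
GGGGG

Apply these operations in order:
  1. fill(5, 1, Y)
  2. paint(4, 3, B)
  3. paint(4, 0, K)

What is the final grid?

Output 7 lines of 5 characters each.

After op 1 fill(5,1,Y) [12 cells changed]:
GGGGG
GGGGG
GGGGG
GYYYY
GYYYY
GYYYY
GGGGG
After op 2 paint(4,3,B):
GGGGG
GGGGG
GGGGG
GYYYY
GYYBY
GYYYY
GGGGG
After op 3 paint(4,0,K):
GGGGG
GGGGG
GGGGG
GYYYY
KYYBY
GYYYY
GGGGG

Answer: GGGGG
GGGGG
GGGGG
GYYYY
KYYBY
GYYYY
GGGGG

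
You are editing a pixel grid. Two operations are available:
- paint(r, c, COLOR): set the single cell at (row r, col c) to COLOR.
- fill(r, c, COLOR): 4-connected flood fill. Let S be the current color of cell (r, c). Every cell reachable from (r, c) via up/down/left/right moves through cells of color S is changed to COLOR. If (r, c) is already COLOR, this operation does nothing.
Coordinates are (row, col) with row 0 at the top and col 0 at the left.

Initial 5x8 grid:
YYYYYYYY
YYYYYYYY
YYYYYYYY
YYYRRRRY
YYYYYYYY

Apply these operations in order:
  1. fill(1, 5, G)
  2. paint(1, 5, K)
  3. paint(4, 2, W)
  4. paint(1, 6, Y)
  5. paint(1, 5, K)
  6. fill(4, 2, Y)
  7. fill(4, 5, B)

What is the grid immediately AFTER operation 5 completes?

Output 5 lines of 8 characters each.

Answer: GGGGGGGG
GGGGGKYG
GGGGGGGG
GGGRRRRG
GGWGGGGG

Derivation:
After op 1 fill(1,5,G) [36 cells changed]:
GGGGGGGG
GGGGGGGG
GGGGGGGG
GGGRRRRG
GGGGGGGG
After op 2 paint(1,5,K):
GGGGGGGG
GGGGGKGG
GGGGGGGG
GGGRRRRG
GGGGGGGG
After op 3 paint(4,2,W):
GGGGGGGG
GGGGGKGG
GGGGGGGG
GGGRRRRG
GGWGGGGG
After op 4 paint(1,6,Y):
GGGGGGGG
GGGGGKYG
GGGGGGGG
GGGRRRRG
GGWGGGGG
After op 5 paint(1,5,K):
GGGGGGGG
GGGGGKYG
GGGGGGGG
GGGRRRRG
GGWGGGGG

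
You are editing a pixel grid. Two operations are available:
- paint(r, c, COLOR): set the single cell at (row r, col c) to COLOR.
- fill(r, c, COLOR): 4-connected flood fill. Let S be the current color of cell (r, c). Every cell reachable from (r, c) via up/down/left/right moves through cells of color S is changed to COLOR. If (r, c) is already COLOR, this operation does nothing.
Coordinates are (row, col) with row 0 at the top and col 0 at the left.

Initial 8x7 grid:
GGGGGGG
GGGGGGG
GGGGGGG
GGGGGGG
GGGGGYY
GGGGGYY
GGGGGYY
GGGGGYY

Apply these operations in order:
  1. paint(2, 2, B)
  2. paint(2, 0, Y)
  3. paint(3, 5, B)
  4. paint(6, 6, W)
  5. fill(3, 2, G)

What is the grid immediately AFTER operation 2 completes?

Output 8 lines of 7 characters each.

After op 1 paint(2,2,B):
GGGGGGG
GGGGGGG
GGBGGGG
GGGGGGG
GGGGGYY
GGGGGYY
GGGGGYY
GGGGGYY
After op 2 paint(2,0,Y):
GGGGGGG
GGGGGGG
YGBGGGG
GGGGGGG
GGGGGYY
GGGGGYY
GGGGGYY
GGGGGYY

Answer: GGGGGGG
GGGGGGG
YGBGGGG
GGGGGGG
GGGGGYY
GGGGGYY
GGGGGYY
GGGGGYY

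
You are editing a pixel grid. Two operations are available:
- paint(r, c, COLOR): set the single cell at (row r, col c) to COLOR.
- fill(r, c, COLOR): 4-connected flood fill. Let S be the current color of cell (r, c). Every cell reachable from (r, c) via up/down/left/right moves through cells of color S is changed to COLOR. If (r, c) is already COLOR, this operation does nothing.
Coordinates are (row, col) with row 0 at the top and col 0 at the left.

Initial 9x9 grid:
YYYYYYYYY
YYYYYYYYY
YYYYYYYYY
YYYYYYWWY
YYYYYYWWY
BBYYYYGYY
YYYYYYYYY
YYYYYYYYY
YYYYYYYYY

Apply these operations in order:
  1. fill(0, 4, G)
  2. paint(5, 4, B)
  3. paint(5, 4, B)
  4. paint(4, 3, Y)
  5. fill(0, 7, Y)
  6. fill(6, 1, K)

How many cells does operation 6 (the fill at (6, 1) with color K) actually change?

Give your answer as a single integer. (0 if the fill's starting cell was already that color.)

Answer: 74

Derivation:
After op 1 fill(0,4,G) [74 cells changed]:
GGGGGGGGG
GGGGGGGGG
GGGGGGGGG
GGGGGGWWG
GGGGGGWWG
BBGGGGGGG
GGGGGGGGG
GGGGGGGGG
GGGGGGGGG
After op 2 paint(5,4,B):
GGGGGGGGG
GGGGGGGGG
GGGGGGGGG
GGGGGGWWG
GGGGGGWWG
BBGGBGGGG
GGGGGGGGG
GGGGGGGGG
GGGGGGGGG
After op 3 paint(5,4,B):
GGGGGGGGG
GGGGGGGGG
GGGGGGGGG
GGGGGGWWG
GGGGGGWWG
BBGGBGGGG
GGGGGGGGG
GGGGGGGGG
GGGGGGGGG
After op 4 paint(4,3,Y):
GGGGGGGGG
GGGGGGGGG
GGGGGGGGG
GGGGGGWWG
GGGYGGWWG
BBGGBGGGG
GGGGGGGGG
GGGGGGGGG
GGGGGGGGG
After op 5 fill(0,7,Y) [73 cells changed]:
YYYYYYYYY
YYYYYYYYY
YYYYYYYYY
YYYYYYWWY
YYYYYYWWY
BBYYBYYYY
YYYYYYYYY
YYYYYYYYY
YYYYYYYYY
After op 6 fill(6,1,K) [74 cells changed]:
KKKKKKKKK
KKKKKKKKK
KKKKKKKKK
KKKKKKWWK
KKKKKKWWK
BBKKBKKKK
KKKKKKKKK
KKKKKKKKK
KKKKKKKKK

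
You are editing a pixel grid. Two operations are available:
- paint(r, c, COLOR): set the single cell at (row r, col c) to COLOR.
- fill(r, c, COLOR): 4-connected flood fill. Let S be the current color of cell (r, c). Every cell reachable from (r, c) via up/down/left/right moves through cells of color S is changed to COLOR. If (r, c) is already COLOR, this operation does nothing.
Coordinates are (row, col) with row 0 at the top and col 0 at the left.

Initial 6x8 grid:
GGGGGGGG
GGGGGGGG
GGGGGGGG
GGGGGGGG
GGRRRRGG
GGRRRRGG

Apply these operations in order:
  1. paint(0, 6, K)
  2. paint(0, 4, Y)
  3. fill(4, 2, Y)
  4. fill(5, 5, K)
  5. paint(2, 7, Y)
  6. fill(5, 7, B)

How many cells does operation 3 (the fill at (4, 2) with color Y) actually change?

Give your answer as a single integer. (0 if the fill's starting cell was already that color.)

After op 1 paint(0,6,K):
GGGGGGKG
GGGGGGGG
GGGGGGGG
GGGGGGGG
GGRRRRGG
GGRRRRGG
After op 2 paint(0,4,Y):
GGGGYGKG
GGGGGGGG
GGGGGGGG
GGGGGGGG
GGRRRRGG
GGRRRRGG
After op 3 fill(4,2,Y) [8 cells changed]:
GGGGYGKG
GGGGGGGG
GGGGGGGG
GGGGGGGG
GGYYYYGG
GGYYYYGG

Answer: 8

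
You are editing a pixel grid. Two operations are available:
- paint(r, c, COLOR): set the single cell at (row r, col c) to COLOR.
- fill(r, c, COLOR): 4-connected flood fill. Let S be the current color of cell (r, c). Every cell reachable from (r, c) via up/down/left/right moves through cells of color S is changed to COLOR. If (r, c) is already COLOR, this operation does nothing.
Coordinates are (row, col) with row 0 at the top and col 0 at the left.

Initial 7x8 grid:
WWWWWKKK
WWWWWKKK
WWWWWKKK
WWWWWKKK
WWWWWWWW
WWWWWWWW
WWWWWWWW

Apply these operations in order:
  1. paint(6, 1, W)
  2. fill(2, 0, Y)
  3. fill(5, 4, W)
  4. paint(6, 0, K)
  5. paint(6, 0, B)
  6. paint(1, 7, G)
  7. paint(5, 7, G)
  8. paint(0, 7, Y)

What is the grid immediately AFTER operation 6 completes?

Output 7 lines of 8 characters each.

Answer: WWWWWKKK
WWWWWKKG
WWWWWKKK
WWWWWKKK
WWWWWWWW
WWWWWWWW
BWWWWWWW

Derivation:
After op 1 paint(6,1,W):
WWWWWKKK
WWWWWKKK
WWWWWKKK
WWWWWKKK
WWWWWWWW
WWWWWWWW
WWWWWWWW
After op 2 fill(2,0,Y) [44 cells changed]:
YYYYYKKK
YYYYYKKK
YYYYYKKK
YYYYYKKK
YYYYYYYY
YYYYYYYY
YYYYYYYY
After op 3 fill(5,4,W) [44 cells changed]:
WWWWWKKK
WWWWWKKK
WWWWWKKK
WWWWWKKK
WWWWWWWW
WWWWWWWW
WWWWWWWW
After op 4 paint(6,0,K):
WWWWWKKK
WWWWWKKK
WWWWWKKK
WWWWWKKK
WWWWWWWW
WWWWWWWW
KWWWWWWW
After op 5 paint(6,0,B):
WWWWWKKK
WWWWWKKK
WWWWWKKK
WWWWWKKK
WWWWWWWW
WWWWWWWW
BWWWWWWW
After op 6 paint(1,7,G):
WWWWWKKK
WWWWWKKG
WWWWWKKK
WWWWWKKK
WWWWWWWW
WWWWWWWW
BWWWWWWW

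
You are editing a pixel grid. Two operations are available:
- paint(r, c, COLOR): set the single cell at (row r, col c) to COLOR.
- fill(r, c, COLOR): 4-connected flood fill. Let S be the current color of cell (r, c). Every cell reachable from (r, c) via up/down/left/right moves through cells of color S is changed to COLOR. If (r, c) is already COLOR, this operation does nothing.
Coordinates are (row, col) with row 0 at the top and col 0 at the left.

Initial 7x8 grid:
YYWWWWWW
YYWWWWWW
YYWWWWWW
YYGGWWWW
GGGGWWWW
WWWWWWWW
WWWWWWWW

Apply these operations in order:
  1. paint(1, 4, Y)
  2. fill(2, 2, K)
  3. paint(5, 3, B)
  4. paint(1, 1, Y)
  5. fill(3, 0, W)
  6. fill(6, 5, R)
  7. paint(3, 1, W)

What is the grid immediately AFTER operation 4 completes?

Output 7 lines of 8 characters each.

After op 1 paint(1,4,Y):
YYWWWWWW
YYWWYWWW
YYWWWWWW
YYGGWWWW
GGGGWWWW
WWWWWWWW
WWWWWWWW
After op 2 fill(2,2,K) [41 cells changed]:
YYKKKKKK
YYKKYKKK
YYKKKKKK
YYGGKKKK
GGGGKKKK
KKKKKKKK
KKKKKKKK
After op 3 paint(5,3,B):
YYKKKKKK
YYKKYKKK
YYKKKKKK
YYGGKKKK
GGGGKKKK
KKKBKKKK
KKKKKKKK
After op 4 paint(1,1,Y):
YYKKKKKK
YYKKYKKK
YYKKKKKK
YYGGKKKK
GGGGKKKK
KKKBKKKK
KKKKKKKK

Answer: YYKKKKKK
YYKKYKKK
YYKKKKKK
YYGGKKKK
GGGGKKKK
KKKBKKKK
KKKKKKKK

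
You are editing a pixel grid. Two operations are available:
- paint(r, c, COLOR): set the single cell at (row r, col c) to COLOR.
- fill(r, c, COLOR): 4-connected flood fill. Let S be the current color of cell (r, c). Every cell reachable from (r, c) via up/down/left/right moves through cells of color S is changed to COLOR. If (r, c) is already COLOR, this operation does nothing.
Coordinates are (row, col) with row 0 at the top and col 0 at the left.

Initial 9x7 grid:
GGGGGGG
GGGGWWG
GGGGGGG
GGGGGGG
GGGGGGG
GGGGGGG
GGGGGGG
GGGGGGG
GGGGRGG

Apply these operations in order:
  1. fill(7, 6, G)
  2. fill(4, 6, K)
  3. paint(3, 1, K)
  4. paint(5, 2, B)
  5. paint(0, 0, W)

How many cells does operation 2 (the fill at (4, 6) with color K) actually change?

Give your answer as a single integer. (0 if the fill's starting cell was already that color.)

After op 1 fill(7,6,G) [0 cells changed]:
GGGGGGG
GGGGWWG
GGGGGGG
GGGGGGG
GGGGGGG
GGGGGGG
GGGGGGG
GGGGGGG
GGGGRGG
After op 2 fill(4,6,K) [60 cells changed]:
KKKKKKK
KKKKWWK
KKKKKKK
KKKKKKK
KKKKKKK
KKKKKKK
KKKKKKK
KKKKKKK
KKKKRKK

Answer: 60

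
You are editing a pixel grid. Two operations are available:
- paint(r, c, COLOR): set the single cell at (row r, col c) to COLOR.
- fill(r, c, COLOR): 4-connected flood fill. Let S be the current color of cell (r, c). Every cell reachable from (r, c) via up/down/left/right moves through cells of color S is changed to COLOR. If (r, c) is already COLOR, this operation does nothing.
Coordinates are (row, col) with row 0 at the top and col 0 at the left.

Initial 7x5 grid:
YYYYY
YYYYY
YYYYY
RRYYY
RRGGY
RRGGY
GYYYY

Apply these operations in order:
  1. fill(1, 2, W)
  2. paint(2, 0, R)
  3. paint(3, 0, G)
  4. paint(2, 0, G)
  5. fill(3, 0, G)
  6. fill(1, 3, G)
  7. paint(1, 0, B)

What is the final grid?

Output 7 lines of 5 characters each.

After op 1 fill(1,2,W) [24 cells changed]:
WWWWW
WWWWW
WWWWW
RRWWW
RRGGW
RRGGW
GWWWW
After op 2 paint(2,0,R):
WWWWW
WWWWW
RWWWW
RRWWW
RRGGW
RRGGW
GWWWW
After op 3 paint(3,0,G):
WWWWW
WWWWW
RWWWW
GRWWW
RRGGW
RRGGW
GWWWW
After op 4 paint(2,0,G):
WWWWW
WWWWW
GWWWW
GRWWW
RRGGW
RRGGW
GWWWW
After op 5 fill(3,0,G) [0 cells changed]:
WWWWW
WWWWW
GWWWW
GRWWW
RRGGW
RRGGW
GWWWW
After op 6 fill(1,3,G) [23 cells changed]:
GGGGG
GGGGG
GGGGG
GRGGG
RRGGG
RRGGG
GGGGG
After op 7 paint(1,0,B):
GGGGG
BGGGG
GGGGG
GRGGG
RRGGG
RRGGG
GGGGG

Answer: GGGGG
BGGGG
GGGGG
GRGGG
RRGGG
RRGGG
GGGGG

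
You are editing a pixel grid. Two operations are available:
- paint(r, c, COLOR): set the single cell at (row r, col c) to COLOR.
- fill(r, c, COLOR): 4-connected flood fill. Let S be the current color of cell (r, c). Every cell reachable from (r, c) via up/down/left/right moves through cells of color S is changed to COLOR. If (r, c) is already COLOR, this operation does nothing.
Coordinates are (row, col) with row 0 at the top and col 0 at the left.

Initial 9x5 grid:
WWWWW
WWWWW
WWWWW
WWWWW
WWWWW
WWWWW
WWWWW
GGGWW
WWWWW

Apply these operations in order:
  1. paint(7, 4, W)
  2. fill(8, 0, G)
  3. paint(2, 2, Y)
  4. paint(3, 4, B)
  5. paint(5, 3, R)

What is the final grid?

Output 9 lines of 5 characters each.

After op 1 paint(7,4,W):
WWWWW
WWWWW
WWWWW
WWWWW
WWWWW
WWWWW
WWWWW
GGGWW
WWWWW
After op 2 fill(8,0,G) [42 cells changed]:
GGGGG
GGGGG
GGGGG
GGGGG
GGGGG
GGGGG
GGGGG
GGGGG
GGGGG
After op 3 paint(2,2,Y):
GGGGG
GGGGG
GGYGG
GGGGG
GGGGG
GGGGG
GGGGG
GGGGG
GGGGG
After op 4 paint(3,4,B):
GGGGG
GGGGG
GGYGG
GGGGB
GGGGG
GGGGG
GGGGG
GGGGG
GGGGG
After op 5 paint(5,3,R):
GGGGG
GGGGG
GGYGG
GGGGB
GGGGG
GGGRG
GGGGG
GGGGG
GGGGG

Answer: GGGGG
GGGGG
GGYGG
GGGGB
GGGGG
GGGRG
GGGGG
GGGGG
GGGGG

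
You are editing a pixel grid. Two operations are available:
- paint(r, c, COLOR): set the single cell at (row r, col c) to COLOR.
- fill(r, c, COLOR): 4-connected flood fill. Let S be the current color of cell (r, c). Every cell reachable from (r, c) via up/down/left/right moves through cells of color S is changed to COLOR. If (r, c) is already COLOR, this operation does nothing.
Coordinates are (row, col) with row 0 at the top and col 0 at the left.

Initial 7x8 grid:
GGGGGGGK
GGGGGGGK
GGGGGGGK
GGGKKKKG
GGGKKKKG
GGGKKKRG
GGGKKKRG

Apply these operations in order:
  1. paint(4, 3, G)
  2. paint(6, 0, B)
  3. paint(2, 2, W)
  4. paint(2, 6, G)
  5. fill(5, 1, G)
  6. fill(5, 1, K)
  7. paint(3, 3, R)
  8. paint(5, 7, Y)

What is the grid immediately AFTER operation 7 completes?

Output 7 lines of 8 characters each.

After op 1 paint(4,3,G):
GGGGGGGK
GGGGGGGK
GGGGGGGK
GGGKKKKG
GGGGKKKG
GGGKKKRG
GGGKKKRG
After op 2 paint(6,0,B):
GGGGGGGK
GGGGGGGK
GGGGGGGK
GGGKKKKG
GGGGKKKG
GGGKKKRG
BGGKKKRG
After op 3 paint(2,2,W):
GGGGGGGK
GGGGGGGK
GGWGGGGK
GGGKKKKG
GGGGKKKG
GGGKKKRG
BGGKKKRG
After op 4 paint(2,6,G):
GGGGGGGK
GGGGGGGK
GGWGGGGK
GGGKKKKG
GGGGKKKG
GGGKKKRG
BGGKKKRG
After op 5 fill(5,1,G) [0 cells changed]:
GGGGGGGK
GGGGGGGK
GGWGGGGK
GGGKKKKG
GGGGKKKG
GGGKKKRG
BGGKKKRG
After op 6 fill(5,1,K) [32 cells changed]:
KKKKKKKK
KKKKKKKK
KKWKKKKK
KKKKKKKG
KKKKKKKG
KKKKKKRG
BKKKKKRG
After op 7 paint(3,3,R):
KKKKKKKK
KKKKKKKK
KKWKKKKK
KKKRKKKG
KKKKKKKG
KKKKKKRG
BKKKKKRG

Answer: KKKKKKKK
KKKKKKKK
KKWKKKKK
KKKRKKKG
KKKKKKKG
KKKKKKRG
BKKKKKRG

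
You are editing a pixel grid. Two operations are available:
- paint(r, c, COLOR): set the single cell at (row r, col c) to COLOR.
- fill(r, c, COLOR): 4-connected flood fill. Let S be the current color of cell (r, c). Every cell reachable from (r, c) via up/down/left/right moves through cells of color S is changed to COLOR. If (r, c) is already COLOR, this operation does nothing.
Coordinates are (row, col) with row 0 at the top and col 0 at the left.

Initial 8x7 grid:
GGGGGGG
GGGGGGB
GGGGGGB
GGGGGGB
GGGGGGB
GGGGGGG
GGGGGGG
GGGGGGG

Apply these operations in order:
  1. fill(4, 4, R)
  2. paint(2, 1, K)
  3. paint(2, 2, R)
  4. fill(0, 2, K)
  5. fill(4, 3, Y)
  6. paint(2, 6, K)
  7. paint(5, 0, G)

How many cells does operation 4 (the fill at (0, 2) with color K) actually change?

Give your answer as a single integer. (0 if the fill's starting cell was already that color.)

After op 1 fill(4,4,R) [52 cells changed]:
RRRRRRR
RRRRRRB
RRRRRRB
RRRRRRB
RRRRRRB
RRRRRRR
RRRRRRR
RRRRRRR
After op 2 paint(2,1,K):
RRRRRRR
RRRRRRB
RKRRRRB
RRRRRRB
RRRRRRB
RRRRRRR
RRRRRRR
RRRRRRR
After op 3 paint(2,2,R):
RRRRRRR
RRRRRRB
RKRRRRB
RRRRRRB
RRRRRRB
RRRRRRR
RRRRRRR
RRRRRRR
After op 4 fill(0,2,K) [51 cells changed]:
KKKKKKK
KKKKKKB
KKKKKKB
KKKKKKB
KKKKKKB
KKKKKKK
KKKKKKK
KKKKKKK

Answer: 51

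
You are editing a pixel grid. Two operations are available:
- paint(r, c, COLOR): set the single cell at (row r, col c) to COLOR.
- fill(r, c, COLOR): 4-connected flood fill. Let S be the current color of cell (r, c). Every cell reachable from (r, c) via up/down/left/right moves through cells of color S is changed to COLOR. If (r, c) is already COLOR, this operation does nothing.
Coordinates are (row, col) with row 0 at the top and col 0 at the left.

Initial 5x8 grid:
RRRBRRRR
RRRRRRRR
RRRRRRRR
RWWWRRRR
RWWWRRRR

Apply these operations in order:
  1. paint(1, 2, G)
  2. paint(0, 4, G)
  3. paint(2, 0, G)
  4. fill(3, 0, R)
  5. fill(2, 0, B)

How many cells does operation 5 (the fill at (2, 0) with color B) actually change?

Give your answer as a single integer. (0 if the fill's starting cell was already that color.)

After op 1 paint(1,2,G):
RRRBRRRR
RRGRRRRR
RRRRRRRR
RWWWRRRR
RWWWRRRR
After op 2 paint(0,4,G):
RRRBGRRR
RRGRRRRR
RRRRRRRR
RWWWRRRR
RWWWRRRR
After op 3 paint(2,0,G):
RRRBGRRR
RRGRRRRR
GRRRRRRR
RWWWRRRR
RWWWRRRR
After op 4 fill(3,0,R) [0 cells changed]:
RRRBGRRR
RRGRRRRR
GRRRRRRR
RWWWRRRR
RWWWRRRR
After op 5 fill(2,0,B) [1 cells changed]:
RRRBGRRR
RRGRRRRR
BRRRRRRR
RWWWRRRR
RWWWRRRR

Answer: 1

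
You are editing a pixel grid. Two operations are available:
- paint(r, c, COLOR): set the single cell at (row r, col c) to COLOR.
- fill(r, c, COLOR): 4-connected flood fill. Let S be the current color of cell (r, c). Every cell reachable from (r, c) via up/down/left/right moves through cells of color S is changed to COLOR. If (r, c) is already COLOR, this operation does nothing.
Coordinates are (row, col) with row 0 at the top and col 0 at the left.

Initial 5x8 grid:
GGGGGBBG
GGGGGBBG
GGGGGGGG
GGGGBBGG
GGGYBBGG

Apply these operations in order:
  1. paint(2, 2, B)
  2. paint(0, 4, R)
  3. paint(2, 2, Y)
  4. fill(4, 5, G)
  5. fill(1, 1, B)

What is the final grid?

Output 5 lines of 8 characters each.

After op 1 paint(2,2,B):
GGGGGBBG
GGGGGBBG
GGBGGGGG
GGGGBBGG
GGGYBBGG
After op 2 paint(0,4,R):
GGGGRBBG
GGGGGBBG
GGBGGGGG
GGGGBBGG
GGGYBBGG
After op 3 paint(2,2,Y):
GGGGRBBG
GGGGGBBG
GGYGGGGG
GGGGBBGG
GGGYBBGG
After op 4 fill(4,5,G) [4 cells changed]:
GGGGRBBG
GGGGGBBG
GGYGGGGG
GGGGGGGG
GGGYGGGG
After op 5 fill(1,1,B) [33 cells changed]:
BBBBRBBB
BBBBBBBB
BBYBBBBB
BBBBBBBB
BBBYBBBB

Answer: BBBBRBBB
BBBBBBBB
BBYBBBBB
BBBBBBBB
BBBYBBBB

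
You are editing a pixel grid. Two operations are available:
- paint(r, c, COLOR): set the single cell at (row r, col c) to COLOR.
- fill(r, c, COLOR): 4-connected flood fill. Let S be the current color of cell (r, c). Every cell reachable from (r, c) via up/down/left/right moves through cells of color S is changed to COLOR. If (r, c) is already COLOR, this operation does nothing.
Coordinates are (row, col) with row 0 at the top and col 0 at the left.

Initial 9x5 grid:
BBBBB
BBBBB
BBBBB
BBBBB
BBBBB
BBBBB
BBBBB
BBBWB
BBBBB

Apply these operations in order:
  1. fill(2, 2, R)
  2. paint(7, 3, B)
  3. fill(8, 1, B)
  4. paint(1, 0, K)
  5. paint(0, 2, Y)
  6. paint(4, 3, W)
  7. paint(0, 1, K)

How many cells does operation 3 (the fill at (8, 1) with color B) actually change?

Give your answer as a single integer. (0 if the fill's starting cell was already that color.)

After op 1 fill(2,2,R) [44 cells changed]:
RRRRR
RRRRR
RRRRR
RRRRR
RRRRR
RRRRR
RRRRR
RRRWR
RRRRR
After op 2 paint(7,3,B):
RRRRR
RRRRR
RRRRR
RRRRR
RRRRR
RRRRR
RRRRR
RRRBR
RRRRR
After op 3 fill(8,1,B) [44 cells changed]:
BBBBB
BBBBB
BBBBB
BBBBB
BBBBB
BBBBB
BBBBB
BBBBB
BBBBB

Answer: 44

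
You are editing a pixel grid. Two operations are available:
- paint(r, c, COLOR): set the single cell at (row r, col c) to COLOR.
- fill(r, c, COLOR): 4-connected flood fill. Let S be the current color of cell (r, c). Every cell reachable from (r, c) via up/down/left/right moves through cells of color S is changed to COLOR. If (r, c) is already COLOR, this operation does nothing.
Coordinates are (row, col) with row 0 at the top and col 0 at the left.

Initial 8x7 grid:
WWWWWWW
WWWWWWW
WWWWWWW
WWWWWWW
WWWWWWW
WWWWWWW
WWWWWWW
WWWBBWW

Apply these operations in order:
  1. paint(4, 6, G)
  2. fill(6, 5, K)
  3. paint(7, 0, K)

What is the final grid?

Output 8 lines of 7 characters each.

After op 1 paint(4,6,G):
WWWWWWW
WWWWWWW
WWWWWWW
WWWWWWW
WWWWWWG
WWWWWWW
WWWWWWW
WWWBBWW
After op 2 fill(6,5,K) [53 cells changed]:
KKKKKKK
KKKKKKK
KKKKKKK
KKKKKKK
KKKKKKG
KKKKKKK
KKKKKKK
KKKBBKK
After op 3 paint(7,0,K):
KKKKKKK
KKKKKKK
KKKKKKK
KKKKKKK
KKKKKKG
KKKKKKK
KKKKKKK
KKKBBKK

Answer: KKKKKKK
KKKKKKK
KKKKKKK
KKKKKKK
KKKKKKG
KKKKKKK
KKKKKKK
KKKBBKK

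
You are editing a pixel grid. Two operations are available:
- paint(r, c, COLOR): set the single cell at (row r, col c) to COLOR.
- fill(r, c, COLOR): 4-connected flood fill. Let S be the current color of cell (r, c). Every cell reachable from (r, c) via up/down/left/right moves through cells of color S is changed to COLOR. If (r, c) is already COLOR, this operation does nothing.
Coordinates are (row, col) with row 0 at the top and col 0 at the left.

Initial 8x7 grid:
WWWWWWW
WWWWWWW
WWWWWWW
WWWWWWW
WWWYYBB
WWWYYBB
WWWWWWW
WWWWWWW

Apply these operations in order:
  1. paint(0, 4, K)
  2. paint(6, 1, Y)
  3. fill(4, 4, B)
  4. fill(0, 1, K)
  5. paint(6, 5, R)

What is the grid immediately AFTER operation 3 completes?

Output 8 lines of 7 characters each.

Answer: WWWWKWW
WWWWWWW
WWWWWWW
WWWWWWW
WWWBBBB
WWWBBBB
WYWWWWW
WWWWWWW

Derivation:
After op 1 paint(0,4,K):
WWWWKWW
WWWWWWW
WWWWWWW
WWWWWWW
WWWYYBB
WWWYYBB
WWWWWWW
WWWWWWW
After op 2 paint(6,1,Y):
WWWWKWW
WWWWWWW
WWWWWWW
WWWWWWW
WWWYYBB
WWWYYBB
WYWWWWW
WWWWWWW
After op 3 fill(4,4,B) [4 cells changed]:
WWWWKWW
WWWWWWW
WWWWWWW
WWWWWWW
WWWBBBB
WWWBBBB
WYWWWWW
WWWWWWW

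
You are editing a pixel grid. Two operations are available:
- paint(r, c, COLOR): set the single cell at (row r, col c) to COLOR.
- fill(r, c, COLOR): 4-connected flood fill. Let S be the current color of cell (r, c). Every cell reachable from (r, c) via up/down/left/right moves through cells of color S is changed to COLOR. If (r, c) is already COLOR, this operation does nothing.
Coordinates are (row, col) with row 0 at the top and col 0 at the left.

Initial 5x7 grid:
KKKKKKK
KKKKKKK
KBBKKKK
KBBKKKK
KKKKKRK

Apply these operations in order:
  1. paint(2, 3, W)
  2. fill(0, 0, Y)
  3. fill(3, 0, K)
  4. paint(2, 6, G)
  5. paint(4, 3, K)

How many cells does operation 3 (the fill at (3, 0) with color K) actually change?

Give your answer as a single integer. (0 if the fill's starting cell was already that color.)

Answer: 29

Derivation:
After op 1 paint(2,3,W):
KKKKKKK
KKKKKKK
KBBWKKK
KBBKKKK
KKKKKRK
After op 2 fill(0,0,Y) [29 cells changed]:
YYYYYYY
YYYYYYY
YBBWYYY
YBBYYYY
YYYYYRY
After op 3 fill(3,0,K) [29 cells changed]:
KKKKKKK
KKKKKKK
KBBWKKK
KBBKKKK
KKKKKRK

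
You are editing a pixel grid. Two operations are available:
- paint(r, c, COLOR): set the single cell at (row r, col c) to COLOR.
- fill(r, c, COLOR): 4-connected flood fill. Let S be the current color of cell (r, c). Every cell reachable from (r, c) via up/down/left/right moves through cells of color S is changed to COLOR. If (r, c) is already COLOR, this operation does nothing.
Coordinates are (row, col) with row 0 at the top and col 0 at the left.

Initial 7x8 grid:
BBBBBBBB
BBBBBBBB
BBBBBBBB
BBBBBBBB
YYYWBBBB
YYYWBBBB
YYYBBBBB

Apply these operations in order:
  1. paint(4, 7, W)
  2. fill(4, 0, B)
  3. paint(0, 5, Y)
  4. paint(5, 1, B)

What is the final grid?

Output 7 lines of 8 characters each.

Answer: BBBBBYBB
BBBBBBBB
BBBBBBBB
BBBBBBBB
BBBWBBBW
BBBWBBBB
BBBBBBBB

Derivation:
After op 1 paint(4,7,W):
BBBBBBBB
BBBBBBBB
BBBBBBBB
BBBBBBBB
YYYWBBBW
YYYWBBBB
YYYBBBBB
After op 2 fill(4,0,B) [9 cells changed]:
BBBBBBBB
BBBBBBBB
BBBBBBBB
BBBBBBBB
BBBWBBBW
BBBWBBBB
BBBBBBBB
After op 3 paint(0,5,Y):
BBBBBYBB
BBBBBBBB
BBBBBBBB
BBBBBBBB
BBBWBBBW
BBBWBBBB
BBBBBBBB
After op 4 paint(5,1,B):
BBBBBYBB
BBBBBBBB
BBBBBBBB
BBBBBBBB
BBBWBBBW
BBBWBBBB
BBBBBBBB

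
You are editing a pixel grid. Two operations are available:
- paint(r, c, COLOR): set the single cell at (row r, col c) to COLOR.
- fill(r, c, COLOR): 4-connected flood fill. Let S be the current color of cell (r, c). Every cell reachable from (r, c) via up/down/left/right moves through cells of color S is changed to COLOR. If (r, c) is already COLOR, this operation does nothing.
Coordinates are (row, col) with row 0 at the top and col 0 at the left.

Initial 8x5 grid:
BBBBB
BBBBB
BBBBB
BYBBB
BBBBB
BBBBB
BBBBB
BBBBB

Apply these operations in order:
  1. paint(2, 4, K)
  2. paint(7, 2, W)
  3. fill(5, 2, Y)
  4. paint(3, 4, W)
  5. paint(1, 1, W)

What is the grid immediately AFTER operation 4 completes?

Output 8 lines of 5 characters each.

Answer: YYYYY
YYYYY
YYYYK
YYYYW
YYYYY
YYYYY
YYYYY
YYWYY

Derivation:
After op 1 paint(2,4,K):
BBBBB
BBBBB
BBBBK
BYBBB
BBBBB
BBBBB
BBBBB
BBBBB
After op 2 paint(7,2,W):
BBBBB
BBBBB
BBBBK
BYBBB
BBBBB
BBBBB
BBBBB
BBWBB
After op 3 fill(5,2,Y) [37 cells changed]:
YYYYY
YYYYY
YYYYK
YYYYY
YYYYY
YYYYY
YYYYY
YYWYY
After op 4 paint(3,4,W):
YYYYY
YYYYY
YYYYK
YYYYW
YYYYY
YYYYY
YYYYY
YYWYY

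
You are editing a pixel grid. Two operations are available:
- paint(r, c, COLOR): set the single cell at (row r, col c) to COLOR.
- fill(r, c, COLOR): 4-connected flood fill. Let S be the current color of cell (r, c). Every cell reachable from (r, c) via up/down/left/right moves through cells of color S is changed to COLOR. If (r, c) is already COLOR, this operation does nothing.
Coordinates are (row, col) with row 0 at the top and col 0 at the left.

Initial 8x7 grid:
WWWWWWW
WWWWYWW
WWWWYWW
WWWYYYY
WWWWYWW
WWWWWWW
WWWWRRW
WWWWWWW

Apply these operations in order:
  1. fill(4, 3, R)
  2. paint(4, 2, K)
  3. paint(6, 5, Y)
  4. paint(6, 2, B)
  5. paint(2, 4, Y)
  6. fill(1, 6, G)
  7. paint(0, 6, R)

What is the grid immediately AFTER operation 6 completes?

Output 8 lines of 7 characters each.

Answer: GGGGGGG
GGGGYGG
GGGGYGG
GGGYYYY
GGKGYGG
GGGGGGG
GGBGGYG
GGGGGGG

Derivation:
After op 1 fill(4,3,R) [47 cells changed]:
RRRRRRR
RRRRYRR
RRRRYRR
RRRYYYY
RRRRYRR
RRRRRRR
RRRRRRR
RRRRRRR
After op 2 paint(4,2,K):
RRRRRRR
RRRRYRR
RRRRYRR
RRRYYYY
RRKRYRR
RRRRRRR
RRRRRRR
RRRRRRR
After op 3 paint(6,5,Y):
RRRRRRR
RRRRYRR
RRRRYRR
RRRYYYY
RRKRYRR
RRRRRRR
RRRRRYR
RRRRRRR
After op 4 paint(6,2,B):
RRRRRRR
RRRRYRR
RRRRYRR
RRRYYYY
RRKRYRR
RRRRRRR
RRBRRYR
RRRRRRR
After op 5 paint(2,4,Y):
RRRRRRR
RRRRYRR
RRRRYRR
RRRYYYY
RRKRYRR
RRRRRRR
RRBRRYR
RRRRRRR
After op 6 fill(1,6,G) [46 cells changed]:
GGGGGGG
GGGGYGG
GGGGYGG
GGGYYYY
GGKGYGG
GGGGGGG
GGBGGYG
GGGGGGG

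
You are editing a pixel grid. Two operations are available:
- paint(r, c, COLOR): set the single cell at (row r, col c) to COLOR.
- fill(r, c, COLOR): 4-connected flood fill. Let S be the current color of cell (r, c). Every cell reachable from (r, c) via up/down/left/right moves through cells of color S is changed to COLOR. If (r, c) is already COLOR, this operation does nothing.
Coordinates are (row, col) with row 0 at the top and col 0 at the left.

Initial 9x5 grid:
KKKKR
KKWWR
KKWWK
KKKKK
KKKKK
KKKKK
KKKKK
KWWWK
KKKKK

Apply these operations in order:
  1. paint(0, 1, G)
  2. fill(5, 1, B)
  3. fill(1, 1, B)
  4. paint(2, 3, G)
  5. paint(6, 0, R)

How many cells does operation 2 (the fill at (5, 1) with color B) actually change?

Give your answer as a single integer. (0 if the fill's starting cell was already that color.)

Answer: 33

Derivation:
After op 1 paint(0,1,G):
KGKKR
KKWWR
KKWWK
KKKKK
KKKKK
KKKKK
KKKKK
KWWWK
KKKKK
After op 2 fill(5,1,B) [33 cells changed]:
BGKKR
BBWWR
BBWWB
BBBBB
BBBBB
BBBBB
BBBBB
BWWWB
BBBBB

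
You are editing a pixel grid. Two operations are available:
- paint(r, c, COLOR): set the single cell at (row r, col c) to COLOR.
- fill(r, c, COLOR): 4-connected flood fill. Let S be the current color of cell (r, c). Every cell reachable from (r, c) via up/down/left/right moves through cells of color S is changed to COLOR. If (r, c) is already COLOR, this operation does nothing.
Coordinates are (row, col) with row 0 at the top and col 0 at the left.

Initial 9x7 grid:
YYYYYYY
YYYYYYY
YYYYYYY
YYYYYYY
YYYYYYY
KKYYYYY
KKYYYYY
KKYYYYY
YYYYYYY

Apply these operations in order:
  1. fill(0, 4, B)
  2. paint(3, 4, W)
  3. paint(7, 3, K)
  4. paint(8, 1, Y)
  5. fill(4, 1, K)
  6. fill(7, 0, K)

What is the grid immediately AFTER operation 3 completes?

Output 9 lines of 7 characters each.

After op 1 fill(0,4,B) [57 cells changed]:
BBBBBBB
BBBBBBB
BBBBBBB
BBBBBBB
BBBBBBB
KKBBBBB
KKBBBBB
KKBBBBB
BBBBBBB
After op 2 paint(3,4,W):
BBBBBBB
BBBBBBB
BBBBBBB
BBBBWBB
BBBBBBB
KKBBBBB
KKBBBBB
KKBBBBB
BBBBBBB
After op 3 paint(7,3,K):
BBBBBBB
BBBBBBB
BBBBBBB
BBBBWBB
BBBBBBB
KKBBBBB
KKBBBBB
KKBKBBB
BBBBBBB

Answer: BBBBBBB
BBBBBBB
BBBBBBB
BBBBWBB
BBBBBBB
KKBBBBB
KKBBBBB
KKBKBBB
BBBBBBB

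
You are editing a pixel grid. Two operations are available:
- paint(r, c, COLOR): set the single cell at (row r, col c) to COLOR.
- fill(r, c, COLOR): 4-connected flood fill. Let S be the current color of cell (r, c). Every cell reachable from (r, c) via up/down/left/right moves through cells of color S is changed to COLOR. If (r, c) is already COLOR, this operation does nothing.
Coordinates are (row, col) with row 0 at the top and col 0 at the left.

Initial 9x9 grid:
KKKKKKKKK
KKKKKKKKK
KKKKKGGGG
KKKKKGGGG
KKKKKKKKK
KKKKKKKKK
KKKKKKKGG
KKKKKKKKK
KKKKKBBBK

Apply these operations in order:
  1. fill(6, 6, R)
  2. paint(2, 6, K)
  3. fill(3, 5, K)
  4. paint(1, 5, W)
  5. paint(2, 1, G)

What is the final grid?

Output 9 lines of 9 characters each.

Answer: RRRRRRRRR
RRRRRWRRR
RGRRRKKKK
RRRRRKKKK
RRRRRRRRR
RRRRRRRRR
RRRRRRRGG
RRRRRRRRR
RRRRRBBBR

Derivation:
After op 1 fill(6,6,R) [68 cells changed]:
RRRRRRRRR
RRRRRRRRR
RRRRRGGGG
RRRRRGGGG
RRRRRRRRR
RRRRRRRRR
RRRRRRRGG
RRRRRRRRR
RRRRRBBBR
After op 2 paint(2,6,K):
RRRRRRRRR
RRRRRRRRR
RRRRRGKGG
RRRRRGGGG
RRRRRRRRR
RRRRRRRRR
RRRRRRRGG
RRRRRRRRR
RRRRRBBBR
After op 3 fill(3,5,K) [7 cells changed]:
RRRRRRRRR
RRRRRRRRR
RRRRRKKKK
RRRRRKKKK
RRRRRRRRR
RRRRRRRRR
RRRRRRRGG
RRRRRRRRR
RRRRRBBBR
After op 4 paint(1,5,W):
RRRRRRRRR
RRRRRWRRR
RRRRRKKKK
RRRRRKKKK
RRRRRRRRR
RRRRRRRRR
RRRRRRRGG
RRRRRRRRR
RRRRRBBBR
After op 5 paint(2,1,G):
RRRRRRRRR
RRRRRWRRR
RGRRRKKKK
RRRRRKKKK
RRRRRRRRR
RRRRRRRRR
RRRRRRRGG
RRRRRRRRR
RRRRRBBBR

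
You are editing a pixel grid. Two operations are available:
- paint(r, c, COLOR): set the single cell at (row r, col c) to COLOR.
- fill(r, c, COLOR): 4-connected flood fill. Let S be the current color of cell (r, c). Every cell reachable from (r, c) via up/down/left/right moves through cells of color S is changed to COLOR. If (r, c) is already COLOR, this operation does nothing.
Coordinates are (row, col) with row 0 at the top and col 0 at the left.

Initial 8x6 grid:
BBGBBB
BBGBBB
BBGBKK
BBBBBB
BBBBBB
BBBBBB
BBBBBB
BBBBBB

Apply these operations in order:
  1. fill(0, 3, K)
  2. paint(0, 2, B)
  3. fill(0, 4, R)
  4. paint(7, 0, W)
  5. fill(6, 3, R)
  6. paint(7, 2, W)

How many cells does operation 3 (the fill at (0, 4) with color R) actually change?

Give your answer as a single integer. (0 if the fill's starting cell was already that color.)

Answer: 45

Derivation:
After op 1 fill(0,3,K) [43 cells changed]:
KKGKKK
KKGKKK
KKGKKK
KKKKKK
KKKKKK
KKKKKK
KKKKKK
KKKKKK
After op 2 paint(0,2,B):
KKBKKK
KKGKKK
KKGKKK
KKKKKK
KKKKKK
KKKKKK
KKKKKK
KKKKKK
After op 3 fill(0,4,R) [45 cells changed]:
RRBRRR
RRGRRR
RRGRRR
RRRRRR
RRRRRR
RRRRRR
RRRRRR
RRRRRR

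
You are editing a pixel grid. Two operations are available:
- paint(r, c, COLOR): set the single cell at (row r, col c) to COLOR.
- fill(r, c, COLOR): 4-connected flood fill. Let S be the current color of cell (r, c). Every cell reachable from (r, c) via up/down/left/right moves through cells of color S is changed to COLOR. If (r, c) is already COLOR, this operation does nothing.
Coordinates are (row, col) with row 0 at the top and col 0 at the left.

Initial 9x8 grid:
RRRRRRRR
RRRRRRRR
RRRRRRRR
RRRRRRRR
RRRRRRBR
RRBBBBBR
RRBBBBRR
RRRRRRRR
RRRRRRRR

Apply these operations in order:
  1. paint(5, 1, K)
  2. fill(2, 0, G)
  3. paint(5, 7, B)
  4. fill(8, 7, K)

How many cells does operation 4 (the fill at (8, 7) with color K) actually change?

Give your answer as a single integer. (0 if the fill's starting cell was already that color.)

After op 1 paint(5,1,K):
RRRRRRRR
RRRRRRRR
RRRRRRRR
RRRRRRRR
RRRRRRBR
RKBBBBBR
RRBBBBRR
RRRRRRRR
RRRRRRRR
After op 2 fill(2,0,G) [61 cells changed]:
GGGGGGGG
GGGGGGGG
GGGGGGGG
GGGGGGGG
GGGGGGBG
GKBBBBBG
GGBBBBGG
GGGGGGGG
GGGGGGGG
After op 3 paint(5,7,B):
GGGGGGGG
GGGGGGGG
GGGGGGGG
GGGGGGGG
GGGGGGBG
GKBBBBBB
GGBBBBGG
GGGGGGGG
GGGGGGGG
After op 4 fill(8,7,K) [60 cells changed]:
KKKKKKKK
KKKKKKKK
KKKKKKKK
KKKKKKKK
KKKKKKBK
KKBBBBBB
KKBBBBKK
KKKKKKKK
KKKKKKKK

Answer: 60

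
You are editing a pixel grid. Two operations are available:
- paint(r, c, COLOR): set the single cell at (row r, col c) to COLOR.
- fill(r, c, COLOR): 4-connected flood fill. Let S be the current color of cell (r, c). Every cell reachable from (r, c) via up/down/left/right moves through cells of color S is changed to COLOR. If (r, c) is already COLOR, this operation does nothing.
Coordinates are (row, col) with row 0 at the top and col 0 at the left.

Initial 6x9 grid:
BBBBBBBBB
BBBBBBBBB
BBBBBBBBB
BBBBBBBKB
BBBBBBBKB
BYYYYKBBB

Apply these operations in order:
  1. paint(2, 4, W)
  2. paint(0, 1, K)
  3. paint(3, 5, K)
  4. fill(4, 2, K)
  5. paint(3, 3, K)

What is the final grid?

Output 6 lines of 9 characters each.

Answer: KKKKKKKKK
KKKKKKKKK
KKKKWKKKK
KKKKKKKKK
KKKKKKKKK
KYYYYKKKK

Derivation:
After op 1 paint(2,4,W):
BBBBBBBBB
BBBBBBBBB
BBBBWBBBB
BBBBBBBKB
BBBBBBBKB
BYYYYKBBB
After op 2 paint(0,1,K):
BKBBBBBBB
BBBBBBBBB
BBBBWBBBB
BBBBBBBKB
BBBBBBBKB
BYYYYKBBB
After op 3 paint(3,5,K):
BKBBBBBBB
BBBBBBBBB
BBBBWBBBB
BBBBBKBKB
BBBBBBBKB
BYYYYKBBB
After op 4 fill(4,2,K) [44 cells changed]:
KKKKKKKKK
KKKKKKKKK
KKKKWKKKK
KKKKKKKKK
KKKKKKKKK
KYYYYKKKK
After op 5 paint(3,3,K):
KKKKKKKKK
KKKKKKKKK
KKKKWKKKK
KKKKKKKKK
KKKKKKKKK
KYYYYKKKK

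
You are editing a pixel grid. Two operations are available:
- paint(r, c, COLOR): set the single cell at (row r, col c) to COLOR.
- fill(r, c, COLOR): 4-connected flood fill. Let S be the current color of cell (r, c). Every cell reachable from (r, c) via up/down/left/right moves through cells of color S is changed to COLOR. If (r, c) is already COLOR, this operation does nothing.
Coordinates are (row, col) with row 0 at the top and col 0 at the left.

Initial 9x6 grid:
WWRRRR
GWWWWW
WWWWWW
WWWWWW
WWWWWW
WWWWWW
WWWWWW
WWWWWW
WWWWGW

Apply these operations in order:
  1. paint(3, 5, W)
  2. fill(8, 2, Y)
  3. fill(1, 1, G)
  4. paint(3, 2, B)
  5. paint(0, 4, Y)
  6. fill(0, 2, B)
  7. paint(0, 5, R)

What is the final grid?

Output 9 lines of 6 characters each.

Answer: GGBBYR
GGGGGG
GGGGGG
GGBGGG
GGGGGG
GGGGGG
GGGGGG
GGGGGG
GGGGGG

Derivation:
After op 1 paint(3,5,W):
WWRRRR
GWWWWW
WWWWWW
WWWWWW
WWWWWW
WWWWWW
WWWWWW
WWWWWW
WWWWGW
After op 2 fill(8,2,Y) [48 cells changed]:
YYRRRR
GYYYYY
YYYYYY
YYYYYY
YYYYYY
YYYYYY
YYYYYY
YYYYYY
YYYYGY
After op 3 fill(1,1,G) [48 cells changed]:
GGRRRR
GGGGGG
GGGGGG
GGGGGG
GGGGGG
GGGGGG
GGGGGG
GGGGGG
GGGGGG
After op 4 paint(3,2,B):
GGRRRR
GGGGGG
GGGGGG
GGBGGG
GGGGGG
GGGGGG
GGGGGG
GGGGGG
GGGGGG
After op 5 paint(0,4,Y):
GGRRYR
GGGGGG
GGGGGG
GGBGGG
GGGGGG
GGGGGG
GGGGGG
GGGGGG
GGGGGG
After op 6 fill(0,2,B) [2 cells changed]:
GGBBYR
GGGGGG
GGGGGG
GGBGGG
GGGGGG
GGGGGG
GGGGGG
GGGGGG
GGGGGG
After op 7 paint(0,5,R):
GGBBYR
GGGGGG
GGGGGG
GGBGGG
GGGGGG
GGGGGG
GGGGGG
GGGGGG
GGGGGG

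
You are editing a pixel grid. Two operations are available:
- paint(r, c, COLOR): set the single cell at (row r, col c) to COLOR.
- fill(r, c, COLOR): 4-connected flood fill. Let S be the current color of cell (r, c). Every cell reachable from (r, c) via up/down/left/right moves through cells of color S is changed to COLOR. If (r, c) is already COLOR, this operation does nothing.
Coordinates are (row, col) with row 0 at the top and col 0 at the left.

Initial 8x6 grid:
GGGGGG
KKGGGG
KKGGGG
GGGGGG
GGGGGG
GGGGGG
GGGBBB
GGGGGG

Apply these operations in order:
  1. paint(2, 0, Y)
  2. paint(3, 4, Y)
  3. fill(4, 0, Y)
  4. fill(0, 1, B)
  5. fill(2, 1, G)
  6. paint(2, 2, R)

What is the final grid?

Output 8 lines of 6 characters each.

After op 1 paint(2,0,Y):
GGGGGG
KKGGGG
YKGGGG
GGGGGG
GGGGGG
GGGGGG
GGGBBB
GGGGGG
After op 2 paint(3,4,Y):
GGGGGG
KKGGGG
YKGGGG
GGGGYG
GGGGGG
GGGGGG
GGGBBB
GGGGGG
After op 3 fill(4,0,Y) [40 cells changed]:
YYYYYY
KKYYYY
YKYYYY
YYYYYY
YYYYYY
YYYYYY
YYYBBB
YYYYYY
After op 4 fill(0,1,B) [42 cells changed]:
BBBBBB
KKBBBB
BKBBBB
BBBBBB
BBBBBB
BBBBBB
BBBBBB
BBBBBB
After op 5 fill(2,1,G) [3 cells changed]:
BBBBBB
GGBBBB
BGBBBB
BBBBBB
BBBBBB
BBBBBB
BBBBBB
BBBBBB
After op 6 paint(2,2,R):
BBBBBB
GGBBBB
BGRBBB
BBBBBB
BBBBBB
BBBBBB
BBBBBB
BBBBBB

Answer: BBBBBB
GGBBBB
BGRBBB
BBBBBB
BBBBBB
BBBBBB
BBBBBB
BBBBBB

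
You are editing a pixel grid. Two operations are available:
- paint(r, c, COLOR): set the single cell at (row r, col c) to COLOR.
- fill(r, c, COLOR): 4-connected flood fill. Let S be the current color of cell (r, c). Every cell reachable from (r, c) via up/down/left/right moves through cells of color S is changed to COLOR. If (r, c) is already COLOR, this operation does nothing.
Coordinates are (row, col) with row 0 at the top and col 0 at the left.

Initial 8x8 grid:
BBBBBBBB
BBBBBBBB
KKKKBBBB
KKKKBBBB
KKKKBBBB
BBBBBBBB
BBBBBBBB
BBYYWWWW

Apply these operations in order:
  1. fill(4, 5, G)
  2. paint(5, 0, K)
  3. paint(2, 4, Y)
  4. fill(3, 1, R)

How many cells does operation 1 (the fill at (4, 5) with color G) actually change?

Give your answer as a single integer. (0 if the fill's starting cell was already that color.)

Answer: 46

Derivation:
After op 1 fill(4,5,G) [46 cells changed]:
GGGGGGGG
GGGGGGGG
KKKKGGGG
KKKKGGGG
KKKKGGGG
GGGGGGGG
GGGGGGGG
GGYYWWWW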